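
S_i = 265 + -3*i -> [265, 262, 259, 256, 253]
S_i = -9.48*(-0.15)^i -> [-9.48, 1.42, -0.21, 0.03, -0.0]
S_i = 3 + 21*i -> [3, 24, 45, 66, 87]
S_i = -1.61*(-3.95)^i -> [-1.61, 6.36, -25.12, 99.22, -391.94]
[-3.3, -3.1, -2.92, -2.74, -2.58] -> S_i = -3.30*0.94^i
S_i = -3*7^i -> [-3, -21, -147, -1029, -7203]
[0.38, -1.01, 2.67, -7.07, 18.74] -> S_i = 0.38*(-2.65)^i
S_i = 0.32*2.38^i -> [0.32, 0.76, 1.81, 4.31, 10.27]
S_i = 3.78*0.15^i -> [3.78, 0.57, 0.09, 0.01, 0.0]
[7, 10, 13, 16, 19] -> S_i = 7 + 3*i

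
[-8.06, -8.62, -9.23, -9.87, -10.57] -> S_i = -8.06*1.07^i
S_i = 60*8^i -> [60, 480, 3840, 30720, 245760]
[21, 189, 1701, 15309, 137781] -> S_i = 21*9^i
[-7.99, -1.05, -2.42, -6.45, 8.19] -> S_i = Random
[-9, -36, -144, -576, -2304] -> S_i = -9*4^i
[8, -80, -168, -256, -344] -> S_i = 8 + -88*i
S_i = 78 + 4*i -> [78, 82, 86, 90, 94]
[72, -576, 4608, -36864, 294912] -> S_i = 72*-8^i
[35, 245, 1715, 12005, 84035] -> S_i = 35*7^i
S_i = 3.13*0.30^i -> [3.13, 0.94, 0.28, 0.08, 0.03]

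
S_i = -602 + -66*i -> [-602, -668, -734, -800, -866]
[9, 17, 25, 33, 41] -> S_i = 9 + 8*i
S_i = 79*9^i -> [79, 711, 6399, 57591, 518319]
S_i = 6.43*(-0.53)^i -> [6.43, -3.41, 1.81, -0.96, 0.51]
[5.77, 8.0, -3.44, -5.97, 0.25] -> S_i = Random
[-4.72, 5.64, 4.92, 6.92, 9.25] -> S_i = Random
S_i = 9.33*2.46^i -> [9.33, 22.95, 56.46, 138.9, 341.68]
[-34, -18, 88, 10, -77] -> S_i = Random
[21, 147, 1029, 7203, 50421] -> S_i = 21*7^i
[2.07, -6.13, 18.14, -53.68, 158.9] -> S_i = 2.07*(-2.96)^i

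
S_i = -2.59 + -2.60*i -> [-2.59, -5.19, -7.79, -10.39, -12.99]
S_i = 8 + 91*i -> [8, 99, 190, 281, 372]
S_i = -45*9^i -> [-45, -405, -3645, -32805, -295245]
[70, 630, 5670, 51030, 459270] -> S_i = 70*9^i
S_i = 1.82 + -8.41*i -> [1.82, -6.59, -15.0, -23.41, -31.82]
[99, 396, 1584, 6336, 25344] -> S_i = 99*4^i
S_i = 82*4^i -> [82, 328, 1312, 5248, 20992]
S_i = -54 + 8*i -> [-54, -46, -38, -30, -22]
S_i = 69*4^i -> [69, 276, 1104, 4416, 17664]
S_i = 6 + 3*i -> [6, 9, 12, 15, 18]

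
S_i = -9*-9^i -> [-9, 81, -729, 6561, -59049]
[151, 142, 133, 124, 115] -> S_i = 151 + -9*i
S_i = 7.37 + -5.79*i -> [7.37, 1.58, -4.21, -10.0, -15.79]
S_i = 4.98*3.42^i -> [4.98, 17.03, 58.25, 199.21, 681.29]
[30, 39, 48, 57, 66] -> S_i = 30 + 9*i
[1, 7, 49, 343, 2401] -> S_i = 1*7^i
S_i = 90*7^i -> [90, 630, 4410, 30870, 216090]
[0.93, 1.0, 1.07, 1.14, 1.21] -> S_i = 0.93 + 0.07*i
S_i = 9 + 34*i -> [9, 43, 77, 111, 145]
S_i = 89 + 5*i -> [89, 94, 99, 104, 109]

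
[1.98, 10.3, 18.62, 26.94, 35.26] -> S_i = 1.98 + 8.32*i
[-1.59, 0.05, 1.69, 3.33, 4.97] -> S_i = -1.59 + 1.64*i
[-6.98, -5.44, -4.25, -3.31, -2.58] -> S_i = -6.98*0.78^i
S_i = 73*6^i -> [73, 438, 2628, 15768, 94608]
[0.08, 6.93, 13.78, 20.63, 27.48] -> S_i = 0.08 + 6.85*i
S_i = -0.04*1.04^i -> [-0.04, -0.04, -0.04, -0.04, -0.05]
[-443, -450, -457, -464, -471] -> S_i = -443 + -7*i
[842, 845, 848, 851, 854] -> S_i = 842 + 3*i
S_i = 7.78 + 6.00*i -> [7.78, 13.78, 19.78, 25.78, 31.78]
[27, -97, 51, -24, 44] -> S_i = Random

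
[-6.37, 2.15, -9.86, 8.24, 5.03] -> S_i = Random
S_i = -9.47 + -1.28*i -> [-9.47, -10.75, -12.03, -13.31, -14.59]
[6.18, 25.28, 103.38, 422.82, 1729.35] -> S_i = 6.18*4.09^i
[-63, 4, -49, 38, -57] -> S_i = Random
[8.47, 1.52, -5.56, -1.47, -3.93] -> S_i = Random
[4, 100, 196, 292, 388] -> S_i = 4 + 96*i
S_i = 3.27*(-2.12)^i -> [3.27, -6.93, 14.7, -31.16, 66.05]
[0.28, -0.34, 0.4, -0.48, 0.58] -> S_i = 0.28*(-1.20)^i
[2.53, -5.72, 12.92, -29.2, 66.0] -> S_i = 2.53*(-2.26)^i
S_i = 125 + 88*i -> [125, 213, 301, 389, 477]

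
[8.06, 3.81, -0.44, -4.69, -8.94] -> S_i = 8.06 + -4.25*i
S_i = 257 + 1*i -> [257, 258, 259, 260, 261]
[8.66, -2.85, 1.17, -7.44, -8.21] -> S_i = Random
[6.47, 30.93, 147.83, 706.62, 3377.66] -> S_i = 6.47*4.78^i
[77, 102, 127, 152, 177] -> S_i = 77 + 25*i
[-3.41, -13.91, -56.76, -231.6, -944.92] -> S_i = -3.41*4.08^i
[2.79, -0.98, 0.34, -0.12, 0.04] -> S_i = 2.79*(-0.35)^i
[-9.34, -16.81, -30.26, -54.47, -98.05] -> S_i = -9.34*1.80^i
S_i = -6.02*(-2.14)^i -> [-6.02, 12.88, -27.57, 59.0, -126.26]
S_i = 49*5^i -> [49, 245, 1225, 6125, 30625]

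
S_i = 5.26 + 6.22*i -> [5.26, 11.48, 17.7, 23.92, 30.14]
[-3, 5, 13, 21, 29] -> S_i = -3 + 8*i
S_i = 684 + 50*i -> [684, 734, 784, 834, 884]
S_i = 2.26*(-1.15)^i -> [2.26, -2.6, 2.99, -3.44, 3.95]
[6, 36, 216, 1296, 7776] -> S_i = 6*6^i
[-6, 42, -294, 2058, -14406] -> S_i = -6*-7^i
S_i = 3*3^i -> [3, 9, 27, 81, 243]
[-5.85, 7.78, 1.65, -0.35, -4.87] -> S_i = Random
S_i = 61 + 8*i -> [61, 69, 77, 85, 93]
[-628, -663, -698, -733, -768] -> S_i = -628 + -35*i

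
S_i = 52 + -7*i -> [52, 45, 38, 31, 24]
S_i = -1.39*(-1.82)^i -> [-1.39, 2.53, -4.6, 8.38, -15.25]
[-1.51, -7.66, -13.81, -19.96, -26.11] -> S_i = -1.51 + -6.15*i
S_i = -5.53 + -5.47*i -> [-5.53, -11.0, -16.47, -21.94, -27.41]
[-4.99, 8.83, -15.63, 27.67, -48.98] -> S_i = -4.99*(-1.77)^i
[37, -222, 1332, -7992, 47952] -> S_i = 37*-6^i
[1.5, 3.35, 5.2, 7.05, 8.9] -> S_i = 1.50 + 1.85*i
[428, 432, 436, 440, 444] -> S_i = 428 + 4*i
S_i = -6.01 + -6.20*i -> [-6.01, -12.21, -18.41, -24.61, -30.81]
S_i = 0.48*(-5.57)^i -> [0.48, -2.67, 14.89, -82.95, 462.02]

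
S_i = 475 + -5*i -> [475, 470, 465, 460, 455]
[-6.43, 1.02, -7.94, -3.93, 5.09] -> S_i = Random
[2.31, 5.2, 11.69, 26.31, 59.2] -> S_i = 2.31*2.25^i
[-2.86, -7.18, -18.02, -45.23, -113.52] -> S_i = -2.86*2.51^i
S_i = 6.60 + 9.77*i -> [6.6, 16.37, 26.14, 35.91, 45.68]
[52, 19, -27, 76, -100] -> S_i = Random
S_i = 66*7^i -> [66, 462, 3234, 22638, 158466]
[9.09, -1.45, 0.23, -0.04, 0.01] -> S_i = 9.09*(-0.16)^i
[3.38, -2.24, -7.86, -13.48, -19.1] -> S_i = 3.38 + -5.62*i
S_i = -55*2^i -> [-55, -110, -220, -440, -880]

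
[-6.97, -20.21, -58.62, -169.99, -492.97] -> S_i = -6.97*2.90^i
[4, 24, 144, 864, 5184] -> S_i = 4*6^i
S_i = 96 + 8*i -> [96, 104, 112, 120, 128]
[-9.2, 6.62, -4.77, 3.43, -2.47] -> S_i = -9.20*(-0.72)^i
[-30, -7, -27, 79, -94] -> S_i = Random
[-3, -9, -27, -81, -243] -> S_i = -3*3^i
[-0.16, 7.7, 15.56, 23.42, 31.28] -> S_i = -0.16 + 7.86*i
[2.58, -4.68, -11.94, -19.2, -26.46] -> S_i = 2.58 + -7.26*i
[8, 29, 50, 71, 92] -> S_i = 8 + 21*i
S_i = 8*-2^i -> [8, -16, 32, -64, 128]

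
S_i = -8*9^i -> [-8, -72, -648, -5832, -52488]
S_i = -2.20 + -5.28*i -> [-2.2, -7.48, -12.76, -18.04, -23.32]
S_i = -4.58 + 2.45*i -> [-4.58, -2.13, 0.32, 2.77, 5.22]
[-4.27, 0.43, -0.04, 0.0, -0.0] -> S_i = -4.27*(-0.10)^i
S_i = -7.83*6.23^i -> [-7.83, -48.78, -303.91, -1893.33, -11795.43]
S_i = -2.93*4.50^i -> [-2.93, -13.18, -59.33, -267.0, -1201.48]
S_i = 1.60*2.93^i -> [1.6, 4.69, 13.74, 40.25, 117.92]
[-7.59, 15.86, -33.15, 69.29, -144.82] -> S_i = -7.59*(-2.09)^i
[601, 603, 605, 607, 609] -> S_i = 601 + 2*i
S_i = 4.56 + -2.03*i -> [4.56, 2.53, 0.5, -1.53, -3.56]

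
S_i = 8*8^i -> [8, 64, 512, 4096, 32768]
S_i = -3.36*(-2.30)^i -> [-3.36, 7.73, -17.77, 40.88, -94.03]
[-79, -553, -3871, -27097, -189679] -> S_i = -79*7^i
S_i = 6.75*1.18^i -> [6.75, 7.96, 9.4, 11.09, 13.09]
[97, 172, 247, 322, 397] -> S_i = 97 + 75*i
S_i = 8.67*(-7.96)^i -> [8.67, -69.01, 549.35, -4372.79, 34807.38]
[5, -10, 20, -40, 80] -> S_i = 5*-2^i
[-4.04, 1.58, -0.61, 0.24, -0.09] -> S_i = -4.04*(-0.39)^i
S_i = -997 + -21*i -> [-997, -1018, -1039, -1060, -1081]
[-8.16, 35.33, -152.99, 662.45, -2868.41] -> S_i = -8.16*(-4.33)^i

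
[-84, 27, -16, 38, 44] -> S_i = Random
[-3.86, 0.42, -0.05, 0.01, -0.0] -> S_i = -3.86*(-0.11)^i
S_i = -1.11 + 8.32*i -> [-1.11, 7.21, 15.53, 23.85, 32.17]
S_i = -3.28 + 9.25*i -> [-3.28, 5.97, 15.22, 24.47, 33.72]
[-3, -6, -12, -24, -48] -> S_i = -3*2^i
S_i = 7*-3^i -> [7, -21, 63, -189, 567]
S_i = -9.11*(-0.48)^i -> [-9.11, 4.37, -2.1, 1.01, -0.48]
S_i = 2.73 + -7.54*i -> [2.73, -4.81, -12.35, -19.89, -27.43]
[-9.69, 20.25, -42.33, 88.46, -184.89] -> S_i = -9.69*(-2.09)^i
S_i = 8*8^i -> [8, 64, 512, 4096, 32768]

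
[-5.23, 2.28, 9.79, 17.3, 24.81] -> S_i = -5.23 + 7.51*i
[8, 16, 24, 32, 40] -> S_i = 8 + 8*i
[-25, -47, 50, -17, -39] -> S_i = Random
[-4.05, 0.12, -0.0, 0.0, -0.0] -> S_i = -4.05*(-0.03)^i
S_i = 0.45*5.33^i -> [0.45, 2.4, 12.78, 68.14, 363.18]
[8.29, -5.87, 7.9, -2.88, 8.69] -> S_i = Random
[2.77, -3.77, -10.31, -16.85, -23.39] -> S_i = 2.77 + -6.54*i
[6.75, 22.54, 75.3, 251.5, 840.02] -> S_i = 6.75*3.34^i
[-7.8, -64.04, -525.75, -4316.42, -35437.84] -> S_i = -7.80*8.21^i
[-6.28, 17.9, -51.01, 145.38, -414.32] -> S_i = -6.28*(-2.85)^i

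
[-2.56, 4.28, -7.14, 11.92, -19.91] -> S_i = -2.56*(-1.67)^i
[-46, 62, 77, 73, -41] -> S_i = Random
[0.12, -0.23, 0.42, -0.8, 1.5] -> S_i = 0.12*(-1.88)^i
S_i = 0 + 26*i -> [0, 26, 52, 78, 104]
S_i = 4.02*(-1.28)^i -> [4.02, -5.15, 6.59, -8.43, 10.79]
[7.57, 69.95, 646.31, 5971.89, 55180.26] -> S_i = 7.57*9.24^i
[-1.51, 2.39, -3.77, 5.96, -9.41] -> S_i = -1.51*(-1.58)^i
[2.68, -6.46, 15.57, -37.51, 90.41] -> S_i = 2.68*(-2.41)^i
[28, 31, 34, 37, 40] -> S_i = 28 + 3*i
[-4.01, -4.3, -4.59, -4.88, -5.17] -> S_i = -4.01 + -0.29*i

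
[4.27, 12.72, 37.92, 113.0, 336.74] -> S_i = 4.27*2.98^i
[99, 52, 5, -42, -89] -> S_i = 99 + -47*i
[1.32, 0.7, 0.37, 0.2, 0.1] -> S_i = 1.32*0.53^i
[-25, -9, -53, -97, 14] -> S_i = Random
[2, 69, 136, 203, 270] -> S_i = 2 + 67*i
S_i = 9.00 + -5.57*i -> [9.0, 3.43, -2.14, -7.71, -13.28]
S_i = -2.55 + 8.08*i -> [-2.55, 5.53, 13.61, 21.69, 29.77]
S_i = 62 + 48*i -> [62, 110, 158, 206, 254]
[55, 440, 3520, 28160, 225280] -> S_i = 55*8^i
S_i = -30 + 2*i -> [-30, -28, -26, -24, -22]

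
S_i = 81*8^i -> [81, 648, 5184, 41472, 331776]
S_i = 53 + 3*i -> [53, 56, 59, 62, 65]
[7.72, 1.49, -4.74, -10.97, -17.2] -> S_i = 7.72 + -6.23*i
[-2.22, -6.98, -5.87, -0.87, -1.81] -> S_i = Random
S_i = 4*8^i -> [4, 32, 256, 2048, 16384]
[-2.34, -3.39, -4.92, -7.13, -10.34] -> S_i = -2.34*1.45^i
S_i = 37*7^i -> [37, 259, 1813, 12691, 88837]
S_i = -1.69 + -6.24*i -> [-1.69, -7.93, -14.17, -20.41, -26.65]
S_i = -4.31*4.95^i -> [-4.31, -21.33, -105.61, -522.75, -2587.61]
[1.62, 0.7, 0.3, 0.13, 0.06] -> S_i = 1.62*0.43^i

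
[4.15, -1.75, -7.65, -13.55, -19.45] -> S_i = 4.15 + -5.90*i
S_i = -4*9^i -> [-4, -36, -324, -2916, -26244]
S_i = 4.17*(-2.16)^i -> [4.17, -9.01, 19.46, -42.02, 90.77]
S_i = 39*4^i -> [39, 156, 624, 2496, 9984]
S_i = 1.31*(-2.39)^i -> [1.31, -3.13, 7.48, -17.88, 42.74]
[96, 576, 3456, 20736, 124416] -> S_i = 96*6^i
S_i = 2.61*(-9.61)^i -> [2.61, -25.08, 241.04, -2316.38, 22260.46]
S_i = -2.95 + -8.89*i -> [-2.95, -11.84, -20.73, -29.62, -38.51]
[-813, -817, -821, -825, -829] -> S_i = -813 + -4*i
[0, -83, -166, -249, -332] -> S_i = 0 + -83*i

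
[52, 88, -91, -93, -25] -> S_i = Random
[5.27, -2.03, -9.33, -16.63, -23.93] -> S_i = 5.27 + -7.30*i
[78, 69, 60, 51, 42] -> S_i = 78 + -9*i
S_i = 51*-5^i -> [51, -255, 1275, -6375, 31875]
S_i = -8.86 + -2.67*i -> [-8.86, -11.53, -14.2, -16.87, -19.54]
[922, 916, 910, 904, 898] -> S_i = 922 + -6*i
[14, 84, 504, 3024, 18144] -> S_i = 14*6^i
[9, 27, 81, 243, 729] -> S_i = 9*3^i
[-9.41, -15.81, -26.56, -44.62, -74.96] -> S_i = -9.41*1.68^i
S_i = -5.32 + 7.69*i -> [-5.32, 2.37, 10.06, 17.75, 25.44]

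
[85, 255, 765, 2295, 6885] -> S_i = 85*3^i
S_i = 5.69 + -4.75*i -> [5.69, 0.94, -3.81, -8.56, -13.31]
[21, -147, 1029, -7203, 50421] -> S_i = 21*-7^i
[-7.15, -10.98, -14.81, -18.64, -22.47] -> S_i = -7.15 + -3.83*i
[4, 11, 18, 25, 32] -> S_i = 4 + 7*i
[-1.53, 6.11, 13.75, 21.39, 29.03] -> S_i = -1.53 + 7.64*i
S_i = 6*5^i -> [6, 30, 150, 750, 3750]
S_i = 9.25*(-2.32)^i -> [9.25, -21.46, 49.79, -115.51, 267.97]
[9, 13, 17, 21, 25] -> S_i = 9 + 4*i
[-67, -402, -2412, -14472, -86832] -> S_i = -67*6^i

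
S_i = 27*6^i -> [27, 162, 972, 5832, 34992]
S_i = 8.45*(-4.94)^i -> [8.45, -41.74, 206.21, -1018.68, 5032.28]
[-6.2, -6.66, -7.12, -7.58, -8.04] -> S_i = -6.20 + -0.46*i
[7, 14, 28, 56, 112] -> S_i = 7*2^i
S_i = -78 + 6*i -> [-78, -72, -66, -60, -54]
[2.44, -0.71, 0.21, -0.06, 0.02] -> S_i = 2.44*(-0.29)^i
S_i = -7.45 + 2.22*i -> [-7.45, -5.23, -3.01, -0.79, 1.43]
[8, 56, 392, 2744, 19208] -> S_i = 8*7^i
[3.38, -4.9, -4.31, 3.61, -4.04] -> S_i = Random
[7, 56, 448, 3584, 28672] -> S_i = 7*8^i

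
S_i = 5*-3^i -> [5, -15, 45, -135, 405]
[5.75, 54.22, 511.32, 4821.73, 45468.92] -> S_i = 5.75*9.43^i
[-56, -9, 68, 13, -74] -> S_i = Random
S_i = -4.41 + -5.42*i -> [-4.41, -9.83, -15.25, -20.67, -26.09]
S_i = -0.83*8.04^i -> [-0.83, -6.67, -53.65, -431.37, -3468.19]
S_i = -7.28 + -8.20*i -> [-7.28, -15.48, -23.68, -31.88, -40.08]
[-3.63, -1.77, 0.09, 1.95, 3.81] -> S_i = -3.63 + 1.86*i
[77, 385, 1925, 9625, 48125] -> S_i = 77*5^i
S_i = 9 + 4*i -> [9, 13, 17, 21, 25]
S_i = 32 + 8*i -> [32, 40, 48, 56, 64]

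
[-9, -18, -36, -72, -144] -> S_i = -9*2^i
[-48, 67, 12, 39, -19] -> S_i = Random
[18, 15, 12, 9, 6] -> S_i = 18 + -3*i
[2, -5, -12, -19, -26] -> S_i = 2 + -7*i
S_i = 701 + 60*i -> [701, 761, 821, 881, 941]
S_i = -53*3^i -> [-53, -159, -477, -1431, -4293]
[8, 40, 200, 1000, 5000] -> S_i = 8*5^i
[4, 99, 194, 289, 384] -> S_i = 4 + 95*i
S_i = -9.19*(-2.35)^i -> [-9.19, 21.6, -50.75, 119.27, -280.28]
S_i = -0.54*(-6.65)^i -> [-0.54, 3.59, -23.88, 158.8, -1056.04]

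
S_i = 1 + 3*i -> [1, 4, 7, 10, 13]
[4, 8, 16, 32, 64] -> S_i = 4*2^i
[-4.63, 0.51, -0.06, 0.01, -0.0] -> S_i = -4.63*(-0.11)^i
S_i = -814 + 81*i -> [-814, -733, -652, -571, -490]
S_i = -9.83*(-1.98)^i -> [-9.83, 19.46, -38.54, 76.3, -151.08]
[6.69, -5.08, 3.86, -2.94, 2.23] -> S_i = 6.69*(-0.76)^i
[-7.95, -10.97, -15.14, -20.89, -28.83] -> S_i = -7.95*1.38^i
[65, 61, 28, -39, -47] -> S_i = Random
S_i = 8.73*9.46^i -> [8.73, 82.59, 781.26, 7390.74, 69916.36]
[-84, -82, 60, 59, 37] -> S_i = Random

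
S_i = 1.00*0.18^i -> [1.0, 0.18, 0.03, 0.01, 0.0]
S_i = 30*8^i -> [30, 240, 1920, 15360, 122880]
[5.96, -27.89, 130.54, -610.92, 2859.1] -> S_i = 5.96*(-4.68)^i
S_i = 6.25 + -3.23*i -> [6.25, 3.02, -0.21, -3.44, -6.67]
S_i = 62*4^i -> [62, 248, 992, 3968, 15872]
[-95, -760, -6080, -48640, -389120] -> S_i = -95*8^i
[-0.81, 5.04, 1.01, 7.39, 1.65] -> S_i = Random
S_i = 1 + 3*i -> [1, 4, 7, 10, 13]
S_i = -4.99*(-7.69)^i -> [-4.99, 38.37, -295.09, 2269.24, -17450.42]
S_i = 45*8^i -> [45, 360, 2880, 23040, 184320]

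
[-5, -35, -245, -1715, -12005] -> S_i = -5*7^i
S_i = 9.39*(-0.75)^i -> [9.39, -7.04, 5.28, -3.96, 2.97]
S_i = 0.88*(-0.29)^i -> [0.88, -0.26, 0.07, -0.02, 0.01]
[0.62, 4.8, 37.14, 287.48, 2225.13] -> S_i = 0.62*7.74^i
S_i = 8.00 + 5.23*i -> [8.0, 13.23, 18.46, 23.69, 28.92]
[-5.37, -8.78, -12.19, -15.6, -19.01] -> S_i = -5.37 + -3.41*i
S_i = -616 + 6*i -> [-616, -610, -604, -598, -592]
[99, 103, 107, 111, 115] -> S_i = 99 + 4*i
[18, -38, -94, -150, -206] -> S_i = 18 + -56*i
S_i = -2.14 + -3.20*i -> [-2.14, -5.34, -8.54, -11.74, -14.94]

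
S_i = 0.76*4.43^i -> [0.76, 3.37, 14.91, 66.07, 292.7]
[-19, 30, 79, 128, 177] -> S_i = -19 + 49*i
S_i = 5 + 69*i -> [5, 74, 143, 212, 281]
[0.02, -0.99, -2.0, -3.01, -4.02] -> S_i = 0.02 + -1.01*i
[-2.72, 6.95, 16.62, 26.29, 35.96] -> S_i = -2.72 + 9.67*i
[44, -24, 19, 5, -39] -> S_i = Random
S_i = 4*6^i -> [4, 24, 144, 864, 5184]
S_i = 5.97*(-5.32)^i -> [5.97, -31.76, 168.97, -898.9, 4782.12]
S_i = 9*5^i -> [9, 45, 225, 1125, 5625]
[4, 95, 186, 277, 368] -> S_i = 4 + 91*i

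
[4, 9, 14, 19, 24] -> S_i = 4 + 5*i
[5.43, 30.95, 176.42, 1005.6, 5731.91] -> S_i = 5.43*5.70^i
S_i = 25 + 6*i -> [25, 31, 37, 43, 49]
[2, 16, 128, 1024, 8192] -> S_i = 2*8^i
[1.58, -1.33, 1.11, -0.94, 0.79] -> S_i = 1.58*(-0.84)^i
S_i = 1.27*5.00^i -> [1.27, 6.35, 31.75, 158.75, 793.75]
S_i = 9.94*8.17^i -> [9.94, 81.21, 663.48, 5420.66, 44286.83]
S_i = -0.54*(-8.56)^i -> [-0.54, 4.62, -39.57, 338.7, -2899.27]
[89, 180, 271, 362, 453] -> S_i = 89 + 91*i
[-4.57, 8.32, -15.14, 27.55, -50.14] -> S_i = -4.57*(-1.82)^i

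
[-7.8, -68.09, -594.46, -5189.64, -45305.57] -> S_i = -7.80*8.73^i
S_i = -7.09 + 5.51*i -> [-7.09, -1.58, 3.93, 9.44, 14.95]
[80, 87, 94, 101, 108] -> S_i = 80 + 7*i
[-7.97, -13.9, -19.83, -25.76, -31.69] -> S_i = -7.97 + -5.93*i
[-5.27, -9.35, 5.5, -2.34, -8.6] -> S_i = Random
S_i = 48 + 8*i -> [48, 56, 64, 72, 80]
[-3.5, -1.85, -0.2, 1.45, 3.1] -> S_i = -3.50 + 1.65*i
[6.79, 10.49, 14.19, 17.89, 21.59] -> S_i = 6.79 + 3.70*i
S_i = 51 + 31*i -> [51, 82, 113, 144, 175]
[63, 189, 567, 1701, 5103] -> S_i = 63*3^i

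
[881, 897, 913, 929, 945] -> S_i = 881 + 16*i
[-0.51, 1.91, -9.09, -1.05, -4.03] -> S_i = Random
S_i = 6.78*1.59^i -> [6.78, 10.78, 17.14, 27.25, 43.33]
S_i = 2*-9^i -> [2, -18, 162, -1458, 13122]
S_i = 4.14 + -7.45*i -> [4.14, -3.31, -10.76, -18.21, -25.66]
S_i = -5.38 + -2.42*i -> [-5.38, -7.8, -10.22, -12.64, -15.06]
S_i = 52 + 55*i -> [52, 107, 162, 217, 272]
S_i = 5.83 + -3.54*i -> [5.83, 2.29, -1.25, -4.79, -8.33]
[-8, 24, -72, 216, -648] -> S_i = -8*-3^i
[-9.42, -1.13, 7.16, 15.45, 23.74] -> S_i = -9.42 + 8.29*i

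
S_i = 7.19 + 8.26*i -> [7.19, 15.45, 23.71, 31.97, 40.23]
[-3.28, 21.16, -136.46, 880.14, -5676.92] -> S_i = -3.28*(-6.45)^i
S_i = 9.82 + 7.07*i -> [9.82, 16.89, 23.96, 31.03, 38.1]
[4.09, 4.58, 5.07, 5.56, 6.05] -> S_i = 4.09 + 0.49*i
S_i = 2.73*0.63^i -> [2.73, 1.72, 1.08, 0.68, 0.43]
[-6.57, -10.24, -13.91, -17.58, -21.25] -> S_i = -6.57 + -3.67*i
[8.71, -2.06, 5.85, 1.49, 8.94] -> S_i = Random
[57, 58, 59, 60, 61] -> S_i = 57 + 1*i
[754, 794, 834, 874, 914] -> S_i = 754 + 40*i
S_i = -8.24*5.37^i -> [-8.24, -44.25, -237.62, -1276.0, -6852.11]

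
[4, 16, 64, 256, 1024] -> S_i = 4*4^i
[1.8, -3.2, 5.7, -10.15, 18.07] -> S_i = 1.80*(-1.78)^i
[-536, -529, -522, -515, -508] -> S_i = -536 + 7*i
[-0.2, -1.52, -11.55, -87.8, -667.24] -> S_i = -0.20*7.60^i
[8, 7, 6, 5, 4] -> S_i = 8 + -1*i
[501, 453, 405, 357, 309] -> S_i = 501 + -48*i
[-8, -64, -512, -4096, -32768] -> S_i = -8*8^i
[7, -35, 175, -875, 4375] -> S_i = 7*-5^i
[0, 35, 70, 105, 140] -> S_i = 0 + 35*i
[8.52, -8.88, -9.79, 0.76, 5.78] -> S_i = Random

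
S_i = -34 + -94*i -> [-34, -128, -222, -316, -410]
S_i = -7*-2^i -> [-7, 14, -28, 56, -112]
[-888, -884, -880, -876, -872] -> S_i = -888 + 4*i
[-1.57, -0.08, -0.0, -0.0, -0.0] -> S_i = -1.57*0.05^i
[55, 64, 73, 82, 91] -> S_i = 55 + 9*i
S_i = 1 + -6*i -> [1, -5, -11, -17, -23]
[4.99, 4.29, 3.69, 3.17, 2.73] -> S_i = 4.99*0.86^i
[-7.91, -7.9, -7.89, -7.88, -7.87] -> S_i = -7.91 + 0.01*i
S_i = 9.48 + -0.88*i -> [9.48, 8.6, 7.72, 6.84, 5.96]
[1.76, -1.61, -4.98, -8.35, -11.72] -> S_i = 1.76 + -3.37*i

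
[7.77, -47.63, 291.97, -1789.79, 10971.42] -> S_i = 7.77*(-6.13)^i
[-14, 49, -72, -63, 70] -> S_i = Random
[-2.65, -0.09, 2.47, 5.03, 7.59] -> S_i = -2.65 + 2.56*i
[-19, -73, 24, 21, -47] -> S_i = Random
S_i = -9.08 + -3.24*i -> [-9.08, -12.32, -15.56, -18.8, -22.04]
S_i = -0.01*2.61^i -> [-0.01, -0.03, -0.07, -0.18, -0.46]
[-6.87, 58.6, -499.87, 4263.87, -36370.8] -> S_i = -6.87*(-8.53)^i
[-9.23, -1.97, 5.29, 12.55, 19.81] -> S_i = -9.23 + 7.26*i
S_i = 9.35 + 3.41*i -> [9.35, 12.76, 16.17, 19.58, 22.99]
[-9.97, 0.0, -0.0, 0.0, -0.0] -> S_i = -9.97*-0.00^i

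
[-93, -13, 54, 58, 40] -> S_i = Random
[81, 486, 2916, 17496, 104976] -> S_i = 81*6^i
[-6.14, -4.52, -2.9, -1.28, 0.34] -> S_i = -6.14 + 1.62*i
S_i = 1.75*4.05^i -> [1.75, 7.09, 28.7, 116.25, 470.82]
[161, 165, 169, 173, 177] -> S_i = 161 + 4*i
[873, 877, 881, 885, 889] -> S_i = 873 + 4*i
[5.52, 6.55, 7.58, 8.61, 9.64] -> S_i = 5.52 + 1.03*i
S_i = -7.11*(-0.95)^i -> [-7.11, 6.75, -6.42, 6.1, -5.79]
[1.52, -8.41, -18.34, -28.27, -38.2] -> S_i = 1.52 + -9.93*i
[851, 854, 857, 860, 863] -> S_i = 851 + 3*i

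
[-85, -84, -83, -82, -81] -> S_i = -85 + 1*i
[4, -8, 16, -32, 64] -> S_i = 4*-2^i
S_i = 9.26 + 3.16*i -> [9.26, 12.42, 15.58, 18.74, 21.9]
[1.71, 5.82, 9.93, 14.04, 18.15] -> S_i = 1.71 + 4.11*i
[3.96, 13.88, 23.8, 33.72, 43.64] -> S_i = 3.96 + 9.92*i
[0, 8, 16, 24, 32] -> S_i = 0 + 8*i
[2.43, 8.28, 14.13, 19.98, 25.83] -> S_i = 2.43 + 5.85*i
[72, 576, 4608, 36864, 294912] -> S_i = 72*8^i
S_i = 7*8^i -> [7, 56, 448, 3584, 28672]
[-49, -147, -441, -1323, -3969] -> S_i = -49*3^i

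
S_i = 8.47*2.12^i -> [8.47, 17.96, 38.07, 80.7, 171.09]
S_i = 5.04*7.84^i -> [5.04, 39.51, 309.79, 2428.73, 19041.22]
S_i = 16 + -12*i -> [16, 4, -8, -20, -32]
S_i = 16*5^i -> [16, 80, 400, 2000, 10000]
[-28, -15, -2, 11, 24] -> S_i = -28 + 13*i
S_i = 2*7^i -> [2, 14, 98, 686, 4802]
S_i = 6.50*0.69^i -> [6.5, 4.48, 3.09, 2.14, 1.47]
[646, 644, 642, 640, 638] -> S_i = 646 + -2*i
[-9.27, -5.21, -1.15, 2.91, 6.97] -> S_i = -9.27 + 4.06*i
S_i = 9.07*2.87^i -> [9.07, 26.03, 74.71, 214.41, 615.37]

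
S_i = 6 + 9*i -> [6, 15, 24, 33, 42]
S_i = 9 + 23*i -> [9, 32, 55, 78, 101]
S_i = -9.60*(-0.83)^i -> [-9.6, 7.97, -6.61, 5.49, -4.56]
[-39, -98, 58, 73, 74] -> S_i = Random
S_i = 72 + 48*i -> [72, 120, 168, 216, 264]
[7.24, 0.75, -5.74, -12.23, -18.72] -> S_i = 7.24 + -6.49*i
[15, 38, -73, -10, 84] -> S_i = Random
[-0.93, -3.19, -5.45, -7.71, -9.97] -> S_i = -0.93 + -2.26*i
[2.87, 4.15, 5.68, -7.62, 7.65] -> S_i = Random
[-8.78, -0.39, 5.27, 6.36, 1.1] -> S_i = Random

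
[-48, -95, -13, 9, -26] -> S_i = Random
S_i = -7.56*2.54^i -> [-7.56, -19.2, -48.77, -123.89, -314.67]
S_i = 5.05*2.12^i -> [5.05, 10.71, 22.7, 48.12, 102.01]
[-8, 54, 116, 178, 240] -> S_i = -8 + 62*i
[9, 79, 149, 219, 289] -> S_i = 9 + 70*i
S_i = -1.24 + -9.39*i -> [-1.24, -10.63, -20.02, -29.41, -38.8]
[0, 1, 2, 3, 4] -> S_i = 0 + 1*i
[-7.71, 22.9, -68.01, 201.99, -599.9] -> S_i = -7.71*(-2.97)^i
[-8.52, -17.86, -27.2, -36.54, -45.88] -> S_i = -8.52 + -9.34*i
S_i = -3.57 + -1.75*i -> [-3.57, -5.32, -7.07, -8.82, -10.57]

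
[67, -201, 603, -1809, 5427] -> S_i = 67*-3^i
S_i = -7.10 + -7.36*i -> [-7.1, -14.46, -21.82, -29.18, -36.54]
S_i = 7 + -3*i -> [7, 4, 1, -2, -5]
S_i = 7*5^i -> [7, 35, 175, 875, 4375]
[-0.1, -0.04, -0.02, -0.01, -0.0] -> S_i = -0.10*0.41^i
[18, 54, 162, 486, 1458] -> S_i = 18*3^i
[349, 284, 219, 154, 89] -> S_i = 349 + -65*i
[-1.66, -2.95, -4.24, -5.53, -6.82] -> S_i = -1.66 + -1.29*i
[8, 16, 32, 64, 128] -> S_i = 8*2^i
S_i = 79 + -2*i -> [79, 77, 75, 73, 71]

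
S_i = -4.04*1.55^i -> [-4.04, -6.26, -9.71, -15.04, -23.32]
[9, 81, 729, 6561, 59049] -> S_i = 9*9^i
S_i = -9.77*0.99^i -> [-9.77, -9.67, -9.58, -9.48, -9.39]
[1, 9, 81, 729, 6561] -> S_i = 1*9^i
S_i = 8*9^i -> [8, 72, 648, 5832, 52488]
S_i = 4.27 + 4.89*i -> [4.27, 9.16, 14.05, 18.94, 23.83]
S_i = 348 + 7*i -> [348, 355, 362, 369, 376]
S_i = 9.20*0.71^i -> [9.2, 6.53, 4.64, 3.29, 2.34]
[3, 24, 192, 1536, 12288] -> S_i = 3*8^i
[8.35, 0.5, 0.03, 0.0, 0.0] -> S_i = 8.35*0.06^i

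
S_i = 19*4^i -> [19, 76, 304, 1216, 4864]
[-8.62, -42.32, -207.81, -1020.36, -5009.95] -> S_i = -8.62*4.91^i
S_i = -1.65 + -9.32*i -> [-1.65, -10.97, -20.29, -29.61, -38.93]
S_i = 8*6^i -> [8, 48, 288, 1728, 10368]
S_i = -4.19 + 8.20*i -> [-4.19, 4.01, 12.21, 20.41, 28.61]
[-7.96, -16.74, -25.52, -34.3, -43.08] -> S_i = -7.96 + -8.78*i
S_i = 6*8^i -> [6, 48, 384, 3072, 24576]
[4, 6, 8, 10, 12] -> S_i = 4 + 2*i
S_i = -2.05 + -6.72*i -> [-2.05, -8.77, -15.49, -22.21, -28.93]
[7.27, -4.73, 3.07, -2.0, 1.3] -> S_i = 7.27*(-0.65)^i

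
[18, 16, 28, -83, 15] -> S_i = Random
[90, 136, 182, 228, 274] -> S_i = 90 + 46*i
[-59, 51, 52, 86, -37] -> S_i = Random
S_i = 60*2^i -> [60, 120, 240, 480, 960]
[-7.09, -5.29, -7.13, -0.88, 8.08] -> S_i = Random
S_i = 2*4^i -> [2, 8, 32, 128, 512]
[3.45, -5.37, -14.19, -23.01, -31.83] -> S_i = 3.45 + -8.82*i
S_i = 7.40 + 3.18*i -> [7.4, 10.58, 13.76, 16.94, 20.12]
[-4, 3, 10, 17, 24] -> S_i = -4 + 7*i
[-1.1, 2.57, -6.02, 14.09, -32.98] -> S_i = -1.10*(-2.34)^i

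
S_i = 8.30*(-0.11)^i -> [8.3, -0.91, 0.1, -0.01, 0.0]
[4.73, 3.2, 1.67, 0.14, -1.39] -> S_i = 4.73 + -1.53*i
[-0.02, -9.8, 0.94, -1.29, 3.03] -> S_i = Random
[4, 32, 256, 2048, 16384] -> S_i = 4*8^i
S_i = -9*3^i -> [-9, -27, -81, -243, -729]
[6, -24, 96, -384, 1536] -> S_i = 6*-4^i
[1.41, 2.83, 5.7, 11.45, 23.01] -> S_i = 1.41*2.01^i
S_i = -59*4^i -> [-59, -236, -944, -3776, -15104]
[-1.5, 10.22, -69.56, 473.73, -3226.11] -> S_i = -1.50*(-6.81)^i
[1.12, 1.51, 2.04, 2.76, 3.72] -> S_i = 1.12*1.35^i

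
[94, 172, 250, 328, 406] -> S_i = 94 + 78*i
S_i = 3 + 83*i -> [3, 86, 169, 252, 335]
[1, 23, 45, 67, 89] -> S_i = 1 + 22*i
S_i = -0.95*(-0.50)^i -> [-0.95, 0.48, -0.24, 0.12, -0.06]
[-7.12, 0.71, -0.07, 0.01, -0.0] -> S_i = -7.12*(-0.10)^i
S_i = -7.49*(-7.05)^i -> [-7.49, 52.8, -372.27, 2624.52, -18502.84]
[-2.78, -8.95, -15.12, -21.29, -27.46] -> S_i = -2.78 + -6.17*i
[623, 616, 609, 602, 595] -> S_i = 623 + -7*i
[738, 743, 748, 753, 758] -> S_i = 738 + 5*i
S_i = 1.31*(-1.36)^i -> [1.31, -1.78, 2.42, -3.3, 4.48]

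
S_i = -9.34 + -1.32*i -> [-9.34, -10.66, -11.98, -13.3, -14.62]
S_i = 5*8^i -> [5, 40, 320, 2560, 20480]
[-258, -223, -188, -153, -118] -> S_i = -258 + 35*i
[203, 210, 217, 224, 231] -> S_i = 203 + 7*i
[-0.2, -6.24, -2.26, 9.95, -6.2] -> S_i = Random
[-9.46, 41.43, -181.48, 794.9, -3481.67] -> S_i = -9.46*(-4.38)^i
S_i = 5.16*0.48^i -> [5.16, 2.48, 1.19, 0.57, 0.27]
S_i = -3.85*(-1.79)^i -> [-3.85, 6.89, -12.34, 22.08, -39.53]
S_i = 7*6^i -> [7, 42, 252, 1512, 9072]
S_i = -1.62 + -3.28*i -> [-1.62, -4.9, -8.18, -11.46, -14.74]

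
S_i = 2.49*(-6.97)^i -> [2.49, -17.36, 120.97, -843.14, 5876.66]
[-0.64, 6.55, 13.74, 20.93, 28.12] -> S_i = -0.64 + 7.19*i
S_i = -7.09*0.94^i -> [-7.09, -6.66, -6.26, -5.89, -5.54]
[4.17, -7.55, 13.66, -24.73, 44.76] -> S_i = 4.17*(-1.81)^i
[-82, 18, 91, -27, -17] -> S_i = Random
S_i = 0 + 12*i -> [0, 12, 24, 36, 48]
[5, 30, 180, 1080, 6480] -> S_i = 5*6^i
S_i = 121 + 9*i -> [121, 130, 139, 148, 157]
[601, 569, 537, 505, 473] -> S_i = 601 + -32*i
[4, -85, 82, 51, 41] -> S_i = Random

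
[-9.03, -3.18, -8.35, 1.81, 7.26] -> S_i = Random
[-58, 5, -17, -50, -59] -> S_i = Random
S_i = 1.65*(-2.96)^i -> [1.65, -4.88, 14.46, -42.79, 126.66]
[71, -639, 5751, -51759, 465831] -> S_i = 71*-9^i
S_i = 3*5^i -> [3, 15, 75, 375, 1875]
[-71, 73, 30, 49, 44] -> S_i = Random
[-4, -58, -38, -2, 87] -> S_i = Random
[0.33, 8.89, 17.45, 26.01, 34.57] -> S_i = 0.33 + 8.56*i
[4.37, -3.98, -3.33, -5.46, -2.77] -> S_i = Random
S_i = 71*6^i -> [71, 426, 2556, 15336, 92016]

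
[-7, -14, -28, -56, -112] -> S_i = -7*2^i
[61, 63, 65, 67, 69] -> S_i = 61 + 2*i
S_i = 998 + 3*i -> [998, 1001, 1004, 1007, 1010]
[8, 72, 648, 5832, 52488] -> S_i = 8*9^i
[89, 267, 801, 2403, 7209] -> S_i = 89*3^i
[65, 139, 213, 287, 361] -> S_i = 65 + 74*i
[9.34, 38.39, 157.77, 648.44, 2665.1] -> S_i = 9.34*4.11^i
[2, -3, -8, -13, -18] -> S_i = 2 + -5*i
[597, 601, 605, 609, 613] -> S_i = 597 + 4*i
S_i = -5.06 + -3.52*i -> [-5.06, -8.58, -12.1, -15.62, -19.14]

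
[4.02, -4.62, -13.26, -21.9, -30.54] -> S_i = 4.02 + -8.64*i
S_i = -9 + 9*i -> [-9, 0, 9, 18, 27]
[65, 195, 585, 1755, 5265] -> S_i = 65*3^i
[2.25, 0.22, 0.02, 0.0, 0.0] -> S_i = 2.25*0.10^i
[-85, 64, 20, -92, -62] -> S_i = Random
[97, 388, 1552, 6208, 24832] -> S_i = 97*4^i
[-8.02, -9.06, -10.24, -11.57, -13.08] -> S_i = -8.02*1.13^i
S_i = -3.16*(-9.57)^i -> [-3.16, 30.24, -289.41, 2769.64, -26505.43]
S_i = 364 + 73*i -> [364, 437, 510, 583, 656]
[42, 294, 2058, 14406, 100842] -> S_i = 42*7^i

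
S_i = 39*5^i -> [39, 195, 975, 4875, 24375]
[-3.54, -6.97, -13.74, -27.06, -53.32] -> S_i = -3.54*1.97^i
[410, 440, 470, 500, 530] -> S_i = 410 + 30*i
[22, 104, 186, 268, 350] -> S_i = 22 + 82*i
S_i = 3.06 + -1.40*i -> [3.06, 1.66, 0.26, -1.14, -2.54]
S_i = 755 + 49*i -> [755, 804, 853, 902, 951]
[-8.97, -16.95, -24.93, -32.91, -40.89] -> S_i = -8.97 + -7.98*i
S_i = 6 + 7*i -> [6, 13, 20, 27, 34]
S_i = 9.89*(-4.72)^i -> [9.89, -46.68, 220.33, -1039.97, 4908.68]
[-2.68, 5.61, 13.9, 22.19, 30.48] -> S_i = -2.68 + 8.29*i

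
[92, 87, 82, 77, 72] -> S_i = 92 + -5*i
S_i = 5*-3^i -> [5, -15, 45, -135, 405]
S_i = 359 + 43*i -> [359, 402, 445, 488, 531]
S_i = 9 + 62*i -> [9, 71, 133, 195, 257]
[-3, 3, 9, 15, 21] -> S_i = -3 + 6*i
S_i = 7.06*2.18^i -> [7.06, 15.39, 33.55, 73.14, 159.45]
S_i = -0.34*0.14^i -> [-0.34, -0.05, -0.01, -0.0, -0.0]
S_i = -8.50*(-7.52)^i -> [-8.5, 63.92, -480.68, 3614.7, -27182.56]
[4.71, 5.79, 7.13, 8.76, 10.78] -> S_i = 4.71*1.23^i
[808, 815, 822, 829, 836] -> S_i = 808 + 7*i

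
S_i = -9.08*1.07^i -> [-9.08, -9.72, -10.4, -11.12, -11.9]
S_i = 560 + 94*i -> [560, 654, 748, 842, 936]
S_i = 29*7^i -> [29, 203, 1421, 9947, 69629]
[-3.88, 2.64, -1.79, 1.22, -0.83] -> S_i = -3.88*(-0.68)^i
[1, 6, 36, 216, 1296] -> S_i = 1*6^i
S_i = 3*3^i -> [3, 9, 27, 81, 243]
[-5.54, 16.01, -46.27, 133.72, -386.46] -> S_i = -5.54*(-2.89)^i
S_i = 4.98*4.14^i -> [4.98, 20.62, 85.36, 353.37, 1462.95]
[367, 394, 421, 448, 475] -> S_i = 367 + 27*i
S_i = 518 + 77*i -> [518, 595, 672, 749, 826]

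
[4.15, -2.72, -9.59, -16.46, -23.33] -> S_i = 4.15 + -6.87*i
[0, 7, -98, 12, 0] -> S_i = Random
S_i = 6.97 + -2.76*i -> [6.97, 4.21, 1.45, -1.31, -4.07]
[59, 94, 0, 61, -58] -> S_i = Random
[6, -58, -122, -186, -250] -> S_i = 6 + -64*i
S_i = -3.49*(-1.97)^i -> [-3.49, 6.88, -13.54, 26.68, -52.56]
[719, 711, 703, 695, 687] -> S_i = 719 + -8*i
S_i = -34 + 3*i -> [-34, -31, -28, -25, -22]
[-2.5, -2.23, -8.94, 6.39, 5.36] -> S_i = Random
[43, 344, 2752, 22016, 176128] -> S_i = 43*8^i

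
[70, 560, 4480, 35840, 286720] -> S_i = 70*8^i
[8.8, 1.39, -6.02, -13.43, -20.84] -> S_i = 8.80 + -7.41*i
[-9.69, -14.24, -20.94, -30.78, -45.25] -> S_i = -9.69*1.47^i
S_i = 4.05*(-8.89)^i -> [4.05, -36.0, 320.08, -2845.51, 25296.59]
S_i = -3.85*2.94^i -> [-3.85, -11.32, -33.28, -97.84, -287.64]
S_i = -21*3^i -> [-21, -63, -189, -567, -1701]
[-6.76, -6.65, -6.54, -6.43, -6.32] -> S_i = -6.76 + 0.11*i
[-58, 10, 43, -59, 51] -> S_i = Random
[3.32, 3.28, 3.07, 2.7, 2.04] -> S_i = Random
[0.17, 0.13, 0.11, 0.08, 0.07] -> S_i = 0.17*0.79^i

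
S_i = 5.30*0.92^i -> [5.3, 4.88, 4.49, 4.13, 3.8]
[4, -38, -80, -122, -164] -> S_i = 4 + -42*i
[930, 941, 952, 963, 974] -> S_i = 930 + 11*i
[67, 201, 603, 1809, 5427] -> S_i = 67*3^i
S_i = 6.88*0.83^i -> [6.88, 5.71, 4.74, 3.93, 3.27]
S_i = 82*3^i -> [82, 246, 738, 2214, 6642]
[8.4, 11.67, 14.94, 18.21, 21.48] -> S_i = 8.40 + 3.27*i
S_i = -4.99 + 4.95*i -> [-4.99, -0.04, 4.91, 9.86, 14.81]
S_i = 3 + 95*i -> [3, 98, 193, 288, 383]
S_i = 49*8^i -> [49, 392, 3136, 25088, 200704]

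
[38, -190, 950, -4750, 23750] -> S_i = 38*-5^i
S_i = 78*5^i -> [78, 390, 1950, 9750, 48750]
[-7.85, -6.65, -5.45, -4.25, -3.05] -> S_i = -7.85 + 1.20*i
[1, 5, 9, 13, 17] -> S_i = 1 + 4*i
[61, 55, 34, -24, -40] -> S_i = Random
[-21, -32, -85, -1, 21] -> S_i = Random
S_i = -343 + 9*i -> [-343, -334, -325, -316, -307]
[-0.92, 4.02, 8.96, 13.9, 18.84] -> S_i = -0.92 + 4.94*i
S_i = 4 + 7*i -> [4, 11, 18, 25, 32]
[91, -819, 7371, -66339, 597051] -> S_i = 91*-9^i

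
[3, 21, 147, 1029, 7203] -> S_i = 3*7^i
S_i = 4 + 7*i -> [4, 11, 18, 25, 32]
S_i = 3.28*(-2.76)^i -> [3.28, -9.05, 24.99, -68.96, 190.33]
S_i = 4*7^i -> [4, 28, 196, 1372, 9604]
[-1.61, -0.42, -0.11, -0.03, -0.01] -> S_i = -1.61*0.26^i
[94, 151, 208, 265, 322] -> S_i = 94 + 57*i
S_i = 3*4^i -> [3, 12, 48, 192, 768]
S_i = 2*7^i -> [2, 14, 98, 686, 4802]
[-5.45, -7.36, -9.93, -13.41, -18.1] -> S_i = -5.45*1.35^i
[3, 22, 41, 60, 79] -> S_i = 3 + 19*i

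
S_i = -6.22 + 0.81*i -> [-6.22, -5.41, -4.6, -3.79, -2.98]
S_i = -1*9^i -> [-1, -9, -81, -729, -6561]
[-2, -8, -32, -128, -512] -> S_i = -2*4^i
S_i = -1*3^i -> [-1, -3, -9, -27, -81]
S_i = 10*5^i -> [10, 50, 250, 1250, 6250]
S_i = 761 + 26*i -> [761, 787, 813, 839, 865]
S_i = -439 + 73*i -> [-439, -366, -293, -220, -147]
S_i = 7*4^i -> [7, 28, 112, 448, 1792]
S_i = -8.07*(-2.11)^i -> [-8.07, 17.03, -35.93, 75.81, -159.96]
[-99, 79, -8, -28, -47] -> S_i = Random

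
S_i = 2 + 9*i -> [2, 11, 20, 29, 38]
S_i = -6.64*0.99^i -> [-6.64, -6.57, -6.51, -6.44, -6.38]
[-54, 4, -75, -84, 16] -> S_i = Random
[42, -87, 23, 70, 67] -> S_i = Random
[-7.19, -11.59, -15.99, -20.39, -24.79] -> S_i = -7.19 + -4.40*i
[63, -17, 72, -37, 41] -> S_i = Random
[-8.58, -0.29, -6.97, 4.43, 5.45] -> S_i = Random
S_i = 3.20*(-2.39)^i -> [3.2, -7.65, 18.28, -43.69, 104.41]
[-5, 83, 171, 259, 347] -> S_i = -5 + 88*i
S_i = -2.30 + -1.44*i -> [-2.3, -3.74, -5.18, -6.62, -8.06]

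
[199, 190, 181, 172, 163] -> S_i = 199 + -9*i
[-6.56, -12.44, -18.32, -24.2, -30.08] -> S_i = -6.56 + -5.88*i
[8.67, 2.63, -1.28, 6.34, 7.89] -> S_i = Random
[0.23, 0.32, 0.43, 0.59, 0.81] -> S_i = 0.23*1.37^i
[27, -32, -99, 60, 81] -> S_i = Random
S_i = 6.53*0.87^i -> [6.53, 5.68, 4.94, 4.3, 3.74]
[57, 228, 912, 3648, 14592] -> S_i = 57*4^i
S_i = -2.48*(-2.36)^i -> [-2.48, 5.85, -13.81, 32.6, -76.93]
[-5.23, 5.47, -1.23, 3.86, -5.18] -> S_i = Random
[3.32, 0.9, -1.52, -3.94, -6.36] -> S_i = 3.32 + -2.42*i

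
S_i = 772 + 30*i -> [772, 802, 832, 862, 892]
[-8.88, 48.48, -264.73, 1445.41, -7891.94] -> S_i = -8.88*(-5.46)^i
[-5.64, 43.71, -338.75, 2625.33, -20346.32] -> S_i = -5.64*(-7.75)^i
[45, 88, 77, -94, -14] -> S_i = Random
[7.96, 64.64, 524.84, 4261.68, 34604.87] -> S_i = 7.96*8.12^i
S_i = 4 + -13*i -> [4, -9, -22, -35, -48]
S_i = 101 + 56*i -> [101, 157, 213, 269, 325]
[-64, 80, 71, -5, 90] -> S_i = Random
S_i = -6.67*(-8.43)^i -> [-6.67, 56.23, -474.0, 3995.84, -33684.97]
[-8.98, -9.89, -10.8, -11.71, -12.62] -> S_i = -8.98 + -0.91*i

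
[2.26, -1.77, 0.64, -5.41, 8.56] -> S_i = Random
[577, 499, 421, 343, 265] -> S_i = 577 + -78*i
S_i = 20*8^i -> [20, 160, 1280, 10240, 81920]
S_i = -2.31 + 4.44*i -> [-2.31, 2.13, 6.57, 11.01, 15.45]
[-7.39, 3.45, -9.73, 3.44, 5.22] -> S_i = Random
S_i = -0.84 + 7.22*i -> [-0.84, 6.38, 13.6, 20.82, 28.04]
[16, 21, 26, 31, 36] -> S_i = 16 + 5*i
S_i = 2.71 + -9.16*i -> [2.71, -6.45, -15.61, -24.77, -33.93]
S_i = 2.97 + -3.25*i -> [2.97, -0.28, -3.53, -6.78, -10.03]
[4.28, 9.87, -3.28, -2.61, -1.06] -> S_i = Random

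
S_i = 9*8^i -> [9, 72, 576, 4608, 36864]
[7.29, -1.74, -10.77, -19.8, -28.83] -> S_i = 7.29 + -9.03*i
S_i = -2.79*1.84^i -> [-2.79, -5.13, -9.45, -17.38, -31.98]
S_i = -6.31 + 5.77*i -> [-6.31, -0.54, 5.23, 11.0, 16.77]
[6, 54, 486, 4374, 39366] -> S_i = 6*9^i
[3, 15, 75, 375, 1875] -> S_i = 3*5^i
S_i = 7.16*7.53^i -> [7.16, 53.91, 405.98, 3057.02, 23019.34]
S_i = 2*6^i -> [2, 12, 72, 432, 2592]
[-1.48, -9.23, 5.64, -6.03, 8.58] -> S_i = Random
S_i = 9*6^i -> [9, 54, 324, 1944, 11664]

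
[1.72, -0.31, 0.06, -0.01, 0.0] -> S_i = 1.72*(-0.18)^i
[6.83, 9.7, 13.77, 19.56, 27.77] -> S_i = 6.83*1.42^i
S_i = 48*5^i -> [48, 240, 1200, 6000, 30000]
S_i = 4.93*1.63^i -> [4.93, 8.04, 13.1, 21.35, 34.8]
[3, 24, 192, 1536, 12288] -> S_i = 3*8^i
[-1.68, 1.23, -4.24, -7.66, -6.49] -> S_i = Random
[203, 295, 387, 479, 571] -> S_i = 203 + 92*i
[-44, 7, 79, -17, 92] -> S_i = Random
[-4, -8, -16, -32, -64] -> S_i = -4*2^i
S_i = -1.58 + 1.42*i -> [-1.58, -0.16, 1.26, 2.68, 4.1]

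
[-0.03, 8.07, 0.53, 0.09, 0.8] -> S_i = Random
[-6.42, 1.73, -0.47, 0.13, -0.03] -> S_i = -6.42*(-0.27)^i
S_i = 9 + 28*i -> [9, 37, 65, 93, 121]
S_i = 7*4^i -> [7, 28, 112, 448, 1792]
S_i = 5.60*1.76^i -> [5.6, 9.86, 17.35, 30.53, 53.73]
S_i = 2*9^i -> [2, 18, 162, 1458, 13122]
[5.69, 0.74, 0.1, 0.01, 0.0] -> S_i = 5.69*0.13^i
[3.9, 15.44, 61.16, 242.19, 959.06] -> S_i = 3.90*3.96^i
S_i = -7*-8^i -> [-7, 56, -448, 3584, -28672]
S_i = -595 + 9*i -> [-595, -586, -577, -568, -559]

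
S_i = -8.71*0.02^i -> [-8.71, -0.17, -0.0, -0.0, -0.0]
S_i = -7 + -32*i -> [-7, -39, -71, -103, -135]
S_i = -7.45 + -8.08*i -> [-7.45, -15.53, -23.61, -31.69, -39.77]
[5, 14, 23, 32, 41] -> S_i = 5 + 9*i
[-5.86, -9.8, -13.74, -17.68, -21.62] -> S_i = -5.86 + -3.94*i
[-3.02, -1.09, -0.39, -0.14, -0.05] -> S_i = -3.02*0.36^i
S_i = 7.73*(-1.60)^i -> [7.73, -12.37, 19.79, -31.66, 50.66]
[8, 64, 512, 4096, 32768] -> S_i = 8*8^i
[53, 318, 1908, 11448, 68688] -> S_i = 53*6^i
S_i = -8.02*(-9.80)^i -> [-8.02, 78.6, -770.24, 7548.36, -73973.93]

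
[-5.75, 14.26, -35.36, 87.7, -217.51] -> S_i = -5.75*(-2.48)^i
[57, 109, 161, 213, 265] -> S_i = 57 + 52*i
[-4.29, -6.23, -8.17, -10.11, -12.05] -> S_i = -4.29 + -1.94*i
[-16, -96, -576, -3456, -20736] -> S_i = -16*6^i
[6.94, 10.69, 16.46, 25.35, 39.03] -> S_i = 6.94*1.54^i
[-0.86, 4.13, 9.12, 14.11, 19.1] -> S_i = -0.86 + 4.99*i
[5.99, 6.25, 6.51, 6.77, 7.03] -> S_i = 5.99 + 0.26*i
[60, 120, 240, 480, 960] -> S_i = 60*2^i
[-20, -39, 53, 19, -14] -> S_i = Random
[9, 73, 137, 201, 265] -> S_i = 9 + 64*i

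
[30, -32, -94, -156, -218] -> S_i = 30 + -62*i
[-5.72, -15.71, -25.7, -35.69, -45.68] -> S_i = -5.72 + -9.99*i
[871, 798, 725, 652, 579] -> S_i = 871 + -73*i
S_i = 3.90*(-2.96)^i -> [3.9, -11.54, 34.17, -101.14, 299.39]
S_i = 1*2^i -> [1, 2, 4, 8, 16]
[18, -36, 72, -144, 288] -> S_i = 18*-2^i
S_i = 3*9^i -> [3, 27, 243, 2187, 19683]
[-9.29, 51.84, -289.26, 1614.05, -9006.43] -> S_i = -9.29*(-5.58)^i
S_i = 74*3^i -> [74, 222, 666, 1998, 5994]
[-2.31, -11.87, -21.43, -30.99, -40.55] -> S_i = -2.31 + -9.56*i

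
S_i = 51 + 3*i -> [51, 54, 57, 60, 63]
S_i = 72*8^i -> [72, 576, 4608, 36864, 294912]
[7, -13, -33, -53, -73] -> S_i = 7 + -20*i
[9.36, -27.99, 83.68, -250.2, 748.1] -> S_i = 9.36*(-2.99)^i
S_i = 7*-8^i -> [7, -56, 448, -3584, 28672]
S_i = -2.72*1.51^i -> [-2.72, -4.11, -6.2, -9.36, -14.14]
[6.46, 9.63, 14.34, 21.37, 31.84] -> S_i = 6.46*1.49^i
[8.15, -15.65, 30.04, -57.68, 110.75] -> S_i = 8.15*(-1.92)^i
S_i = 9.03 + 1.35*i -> [9.03, 10.38, 11.73, 13.08, 14.43]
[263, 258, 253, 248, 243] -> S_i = 263 + -5*i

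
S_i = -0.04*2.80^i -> [-0.04, -0.11, -0.31, -0.88, -2.46]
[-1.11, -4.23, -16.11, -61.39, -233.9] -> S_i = -1.11*3.81^i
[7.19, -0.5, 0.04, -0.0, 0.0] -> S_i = 7.19*(-0.07)^i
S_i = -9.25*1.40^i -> [-9.25, -12.95, -18.13, -25.38, -35.53]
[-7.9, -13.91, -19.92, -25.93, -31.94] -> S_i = -7.90 + -6.01*i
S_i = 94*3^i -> [94, 282, 846, 2538, 7614]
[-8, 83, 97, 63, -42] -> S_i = Random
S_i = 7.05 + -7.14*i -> [7.05, -0.09, -7.23, -14.37, -21.51]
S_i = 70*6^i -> [70, 420, 2520, 15120, 90720]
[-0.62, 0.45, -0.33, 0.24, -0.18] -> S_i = -0.62*(-0.73)^i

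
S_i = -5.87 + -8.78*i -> [-5.87, -14.65, -23.43, -32.21, -40.99]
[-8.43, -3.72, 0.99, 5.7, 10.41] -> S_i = -8.43 + 4.71*i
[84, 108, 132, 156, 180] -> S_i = 84 + 24*i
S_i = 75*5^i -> [75, 375, 1875, 9375, 46875]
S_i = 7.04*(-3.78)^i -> [7.04, -26.61, 100.59, -380.23, 1437.27]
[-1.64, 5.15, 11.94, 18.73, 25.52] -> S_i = -1.64 + 6.79*i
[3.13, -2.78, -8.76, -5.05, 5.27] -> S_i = Random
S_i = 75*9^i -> [75, 675, 6075, 54675, 492075]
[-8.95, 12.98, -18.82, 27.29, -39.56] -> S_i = -8.95*(-1.45)^i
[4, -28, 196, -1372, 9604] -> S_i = 4*-7^i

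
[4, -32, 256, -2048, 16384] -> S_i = 4*-8^i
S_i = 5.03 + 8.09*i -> [5.03, 13.12, 21.21, 29.3, 37.39]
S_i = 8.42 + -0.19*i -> [8.42, 8.23, 8.04, 7.85, 7.66]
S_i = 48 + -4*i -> [48, 44, 40, 36, 32]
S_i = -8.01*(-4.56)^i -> [-8.01, 36.53, -166.56, 759.5, -3463.31]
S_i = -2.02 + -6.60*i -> [-2.02, -8.62, -15.22, -21.82, -28.42]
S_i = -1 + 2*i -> [-1, 1, 3, 5, 7]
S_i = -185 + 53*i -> [-185, -132, -79, -26, 27]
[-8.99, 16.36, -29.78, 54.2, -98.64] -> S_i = -8.99*(-1.82)^i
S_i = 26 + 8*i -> [26, 34, 42, 50, 58]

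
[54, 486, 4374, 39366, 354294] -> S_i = 54*9^i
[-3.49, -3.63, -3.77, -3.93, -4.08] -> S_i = -3.49*1.04^i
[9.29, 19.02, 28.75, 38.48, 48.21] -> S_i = 9.29 + 9.73*i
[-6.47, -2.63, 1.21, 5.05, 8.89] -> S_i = -6.47 + 3.84*i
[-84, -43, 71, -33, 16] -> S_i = Random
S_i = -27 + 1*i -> [-27, -26, -25, -24, -23]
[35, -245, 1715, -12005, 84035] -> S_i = 35*-7^i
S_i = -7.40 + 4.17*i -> [-7.4, -3.23, 0.94, 5.11, 9.28]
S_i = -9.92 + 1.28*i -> [-9.92, -8.64, -7.36, -6.08, -4.8]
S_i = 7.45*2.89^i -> [7.45, 21.53, 62.22, 179.82, 519.69]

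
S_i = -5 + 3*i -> [-5, -2, 1, 4, 7]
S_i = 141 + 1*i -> [141, 142, 143, 144, 145]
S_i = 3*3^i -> [3, 9, 27, 81, 243]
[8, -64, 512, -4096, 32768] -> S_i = 8*-8^i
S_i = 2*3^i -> [2, 6, 18, 54, 162]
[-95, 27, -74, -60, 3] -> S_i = Random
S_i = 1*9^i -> [1, 9, 81, 729, 6561]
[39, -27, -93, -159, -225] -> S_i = 39 + -66*i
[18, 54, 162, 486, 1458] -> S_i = 18*3^i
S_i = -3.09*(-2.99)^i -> [-3.09, 9.24, -27.62, 82.6, -246.97]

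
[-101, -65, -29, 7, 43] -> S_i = -101 + 36*i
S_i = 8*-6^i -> [8, -48, 288, -1728, 10368]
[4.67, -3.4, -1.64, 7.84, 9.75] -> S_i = Random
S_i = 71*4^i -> [71, 284, 1136, 4544, 18176]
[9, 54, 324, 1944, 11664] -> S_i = 9*6^i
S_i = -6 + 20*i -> [-6, 14, 34, 54, 74]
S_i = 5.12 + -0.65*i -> [5.12, 4.47, 3.82, 3.17, 2.52]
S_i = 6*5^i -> [6, 30, 150, 750, 3750]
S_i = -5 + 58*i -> [-5, 53, 111, 169, 227]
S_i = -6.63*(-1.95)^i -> [-6.63, 12.93, -25.21, 49.16, -95.86]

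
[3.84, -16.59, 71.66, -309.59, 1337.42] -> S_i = 3.84*(-4.32)^i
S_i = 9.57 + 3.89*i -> [9.57, 13.46, 17.35, 21.24, 25.13]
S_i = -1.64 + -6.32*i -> [-1.64, -7.96, -14.28, -20.6, -26.92]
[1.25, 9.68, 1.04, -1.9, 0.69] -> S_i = Random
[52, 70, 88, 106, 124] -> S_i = 52 + 18*i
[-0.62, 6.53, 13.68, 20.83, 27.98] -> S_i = -0.62 + 7.15*i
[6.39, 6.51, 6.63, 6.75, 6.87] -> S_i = 6.39 + 0.12*i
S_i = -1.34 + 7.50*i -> [-1.34, 6.16, 13.66, 21.16, 28.66]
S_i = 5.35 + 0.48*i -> [5.35, 5.83, 6.31, 6.79, 7.27]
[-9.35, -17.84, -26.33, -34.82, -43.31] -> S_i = -9.35 + -8.49*i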